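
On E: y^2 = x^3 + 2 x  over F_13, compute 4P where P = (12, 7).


k = 4 = 100_2 (binary, LSB first: 001)
Double-and-add from P = (12, 7):
  bit 0 = 0: acc unchanged = O
  bit 1 = 0: acc unchanged = O
  bit 2 = 1: acc = O + (12, 6) = (12, 6)

4P = (12, 6)


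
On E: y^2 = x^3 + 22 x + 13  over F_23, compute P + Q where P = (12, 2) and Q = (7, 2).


P != Q, so use the chord formula.
s = (y2 - y1) / (x2 - x1) = (0) / (18) mod 23 = 0
x3 = s^2 - x1 - x2 mod 23 = 0^2 - 12 - 7 = 4
y3 = s (x1 - x3) - y1 mod 23 = 0 * (12 - 4) - 2 = 21

P + Q = (4, 21)


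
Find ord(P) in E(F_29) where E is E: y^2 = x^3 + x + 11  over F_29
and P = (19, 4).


Compute successive multiples of P until we hit O:
  1P = (19, 4)
  2P = (16, 11)
  3P = (22, 3)
  4P = (1, 19)
  5P = (25, 1)
  6P = (7, 19)
  7P = (10, 21)
  8P = (5, 5)
  ... (continuing to 29P)
  29P = O

ord(P) = 29


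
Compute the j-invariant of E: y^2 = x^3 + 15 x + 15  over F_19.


Delta = -16(4 a^3 + 27 b^2) mod 19 = 15
-1728 * (4 a)^3 = -1728 * (4*15)^3 mod 19 = 8
j = 8 * 15^(-1) mod 19 = 17

j = 17 (mod 19)


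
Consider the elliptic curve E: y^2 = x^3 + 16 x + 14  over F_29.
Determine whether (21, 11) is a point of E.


Check whether y^2 = x^3 + 16 x + 14 (mod 29) for (x, y) = (21, 11).
LHS: y^2 = 11^2 mod 29 = 5
RHS: x^3 + 16 x + 14 = 21^3 + 16*21 + 14 mod 29 = 12
LHS != RHS

No, not on the curve


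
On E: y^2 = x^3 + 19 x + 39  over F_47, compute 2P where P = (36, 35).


Doubling: s = (3 x1^2 + a) / (2 y1)
s = (3*36^2 + 19) / (2*35) mod 47 = 35
x3 = s^2 - 2 x1 mod 47 = 35^2 - 2*36 = 25
y3 = s (x1 - x3) - y1 mod 47 = 35 * (36 - 25) - 35 = 21

2P = (25, 21)


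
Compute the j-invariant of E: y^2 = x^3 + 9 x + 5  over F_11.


Delta = -16(4 a^3 + 27 b^2) mod 11 = 8
-1728 * (4 a)^3 = -1728 * (4*9)^3 mod 11 = 6
j = 6 * 8^(-1) mod 11 = 9

j = 9 (mod 11)


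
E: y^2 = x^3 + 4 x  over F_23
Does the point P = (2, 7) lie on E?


Check whether y^2 = x^3 + 4 x + 0 (mod 23) for (x, y) = (2, 7).
LHS: y^2 = 7^2 mod 23 = 3
RHS: x^3 + 4 x + 0 = 2^3 + 4*2 + 0 mod 23 = 16
LHS != RHS

No, not on the curve


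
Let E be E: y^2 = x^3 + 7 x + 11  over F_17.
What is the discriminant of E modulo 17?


4 a^3 + 27 b^2 = 4*7^3 + 27*11^2 = 1372 + 3267 = 4639
Delta = -16 * (4639) = -74224
Delta mod 17 = 15

Delta = 15 (mod 17)


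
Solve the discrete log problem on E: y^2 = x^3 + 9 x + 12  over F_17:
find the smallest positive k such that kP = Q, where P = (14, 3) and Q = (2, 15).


Enumerate multiples of P until we hit Q = (2, 15):
  1P = (14, 3)
  2P = (8, 16)
  3P = (3, 10)
  4P = (16, 6)
  5P = (2, 15)
Match found at i = 5.

k = 5


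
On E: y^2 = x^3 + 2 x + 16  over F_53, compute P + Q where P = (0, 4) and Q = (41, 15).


P != Q, so use the chord formula.
s = (y2 - y1) / (x2 - x1) = (11) / (41) mod 53 = 30
x3 = s^2 - x1 - x2 mod 53 = 30^2 - 0 - 41 = 11
y3 = s (x1 - x3) - y1 mod 53 = 30 * (0 - 11) - 4 = 37

P + Q = (11, 37)


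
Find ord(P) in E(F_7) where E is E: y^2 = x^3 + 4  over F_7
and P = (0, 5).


Compute successive multiples of P until we hit O:
  1P = (0, 5)
  2P = (0, 2)
  3P = O

ord(P) = 3


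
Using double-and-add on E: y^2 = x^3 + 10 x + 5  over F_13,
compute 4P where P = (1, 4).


k = 4 = 100_2 (binary, LSB first: 001)
Double-and-add from P = (1, 4):
  bit 0 = 0: acc unchanged = O
  bit 1 = 0: acc unchanged = O
  bit 2 = 1: acc = O + (1, 9) = (1, 9)

4P = (1, 9)


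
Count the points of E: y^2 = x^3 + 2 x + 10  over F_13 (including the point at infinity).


For each x in F_13, count y with y^2 = x^3 + 2 x + 10 mod 13:
  x = 0: RHS = 10, y in [6, 7]  -> 2 point(s)
  x = 1: RHS = 0, y in [0]  -> 1 point(s)
  x = 2: RHS = 9, y in [3, 10]  -> 2 point(s)
  x = 3: RHS = 4, y in [2, 11]  -> 2 point(s)
  x = 4: RHS = 4, y in [2, 11]  -> 2 point(s)
  x = 6: RHS = 4, y in [2, 11]  -> 2 point(s)
  x = 7: RHS = 3, y in [4, 9]  -> 2 point(s)
  x = 9: RHS = 3, y in [4, 9]  -> 2 point(s)
  x = 10: RHS = 3, y in [4, 9]  -> 2 point(s)
Affine points: 17. Add the point at infinity: total = 18.

#E(F_13) = 18


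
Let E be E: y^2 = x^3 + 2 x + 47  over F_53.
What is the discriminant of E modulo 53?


4 a^3 + 27 b^2 = 4*2^3 + 27*47^2 = 32 + 59643 = 59675
Delta = -16 * (59675) = -954800
Delta mod 53 = 48

Delta = 48 (mod 53)


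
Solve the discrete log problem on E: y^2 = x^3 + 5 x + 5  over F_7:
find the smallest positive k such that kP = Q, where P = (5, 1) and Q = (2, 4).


Enumerate multiples of P until we hit Q = (2, 4):
  1P = (5, 1)
  2P = (1, 5)
  3P = (2, 3)
  4P = (2, 4)
Match found at i = 4.

k = 4


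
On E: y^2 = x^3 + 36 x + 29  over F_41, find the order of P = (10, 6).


Compute successive multiples of P until we hit O:
  1P = (10, 6)
  2P = (26, 38)
  3P = (9, 37)
  4P = (40, 22)
  5P = (27, 15)
  6P = (24, 30)
  7P = (25, 21)
  8P = (7, 38)
  ... (continuing to 46P)
  46P = O

ord(P) = 46


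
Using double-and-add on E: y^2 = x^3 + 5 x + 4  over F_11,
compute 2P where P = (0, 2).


k = 2 = 10_2 (binary, LSB first: 01)
Double-and-add from P = (0, 2):
  bit 0 = 0: acc unchanged = O
  bit 1 = 1: acc = O + (5, 0) = (5, 0)

2P = (5, 0)


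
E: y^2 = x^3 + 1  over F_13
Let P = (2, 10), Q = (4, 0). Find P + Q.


P != Q, so use the chord formula.
s = (y2 - y1) / (x2 - x1) = (3) / (2) mod 13 = 8
x3 = s^2 - x1 - x2 mod 13 = 8^2 - 2 - 4 = 6
y3 = s (x1 - x3) - y1 mod 13 = 8 * (2 - 6) - 10 = 10

P + Q = (6, 10)


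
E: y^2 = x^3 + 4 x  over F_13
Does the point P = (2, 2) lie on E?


Check whether y^2 = x^3 + 4 x + 0 (mod 13) for (x, y) = (2, 2).
LHS: y^2 = 2^2 mod 13 = 4
RHS: x^3 + 4 x + 0 = 2^3 + 4*2 + 0 mod 13 = 3
LHS != RHS

No, not on the curve


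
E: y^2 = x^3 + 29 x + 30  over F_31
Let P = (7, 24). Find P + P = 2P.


Doubling: s = (3 x1^2 + a) / (2 y1)
s = (3*7^2 + 29) / (2*24) mod 31 = 14
x3 = s^2 - 2 x1 mod 31 = 14^2 - 2*7 = 27
y3 = s (x1 - x3) - y1 mod 31 = 14 * (7 - 27) - 24 = 6

2P = (27, 6)


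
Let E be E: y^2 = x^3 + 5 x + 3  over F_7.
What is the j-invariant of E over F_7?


Delta = -16(4 a^3 + 27 b^2) mod 7 = 5
-1728 * (4 a)^3 = -1728 * (4*5)^3 mod 7 = 6
j = 6 * 5^(-1) mod 7 = 4

j = 4 (mod 7)


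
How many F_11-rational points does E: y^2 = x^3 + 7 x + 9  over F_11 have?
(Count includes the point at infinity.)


For each x in F_11, count y with y^2 = x^3 + 7 x + 9 mod 11:
  x = 0: RHS = 9, y in [3, 8]  -> 2 point(s)
  x = 2: RHS = 9, y in [3, 8]  -> 2 point(s)
  x = 5: RHS = 4, y in [2, 9]  -> 2 point(s)
  x = 6: RHS = 3, y in [5, 6]  -> 2 point(s)
  x = 7: RHS = 5, y in [4, 7]  -> 2 point(s)
  x = 8: RHS = 5, y in [4, 7]  -> 2 point(s)
  x = 9: RHS = 9, y in [3, 8]  -> 2 point(s)
  x = 10: RHS = 1, y in [1, 10]  -> 2 point(s)
Affine points: 16. Add the point at infinity: total = 17.

#E(F_11) = 17


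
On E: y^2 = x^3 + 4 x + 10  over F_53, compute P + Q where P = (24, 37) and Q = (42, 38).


P != Q, so use the chord formula.
s = (y2 - y1) / (x2 - x1) = (1) / (18) mod 53 = 3
x3 = s^2 - x1 - x2 mod 53 = 3^2 - 24 - 42 = 49
y3 = s (x1 - x3) - y1 mod 53 = 3 * (24 - 49) - 37 = 47

P + Q = (49, 47)


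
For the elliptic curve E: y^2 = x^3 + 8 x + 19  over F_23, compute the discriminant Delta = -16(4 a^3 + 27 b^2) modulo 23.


4 a^3 + 27 b^2 = 4*8^3 + 27*19^2 = 2048 + 9747 = 11795
Delta = -16 * (11795) = -188720
Delta mod 23 = 18

Delta = 18 (mod 23)


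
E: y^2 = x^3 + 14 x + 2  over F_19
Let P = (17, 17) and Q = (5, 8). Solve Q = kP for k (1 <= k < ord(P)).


Enumerate multiples of P until we hit Q = (5, 8):
  1P = (17, 17)
  2P = (13, 14)
  3P = (5, 11)
  4P = (2, 0)
  5P = (5, 8)
Match found at i = 5.

k = 5


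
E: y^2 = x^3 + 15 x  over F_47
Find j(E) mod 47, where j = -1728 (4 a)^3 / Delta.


Delta = -16(4 a^3 + 27 b^2) mod 47 = 12
-1728 * (4 a)^3 = -1728 * (4*15)^3 mod 47 = 9
j = 9 * 12^(-1) mod 47 = 36

j = 36 (mod 47)


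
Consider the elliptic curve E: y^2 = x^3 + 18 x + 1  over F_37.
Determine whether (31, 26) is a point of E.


Check whether y^2 = x^3 + 18 x + 1 (mod 37) for (x, y) = (31, 26).
LHS: y^2 = 26^2 mod 37 = 10
RHS: x^3 + 18 x + 1 = 31^3 + 18*31 + 1 mod 37 = 10
LHS = RHS

Yes, on the curve


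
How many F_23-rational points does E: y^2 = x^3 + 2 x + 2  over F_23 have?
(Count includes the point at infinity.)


For each x in F_23, count y with y^2 = x^3 + 2 x + 2 mod 23:
  x = 0: RHS = 2, y in [5, 18]  -> 2 point(s)
  x = 3: RHS = 12, y in [9, 14]  -> 2 point(s)
  x = 6: RHS = 0, y in [0]  -> 1 point(s)
  x = 8: RHS = 1, y in [1, 22]  -> 2 point(s)
  x = 9: RHS = 13, y in [6, 17]  -> 2 point(s)
  x = 12: RHS = 6, y in [11, 12]  -> 2 point(s)
  x = 15: RHS = 3, y in [7, 16]  -> 2 point(s)
  x = 16: RHS = 13, y in [6, 17]  -> 2 point(s)
  x = 17: RHS = 4, y in [2, 21]  -> 2 point(s)
  x = 21: RHS = 13, y in [6, 17]  -> 2 point(s)
Affine points: 19. Add the point at infinity: total = 20.

#E(F_23) = 20


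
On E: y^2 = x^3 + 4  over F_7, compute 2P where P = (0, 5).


k = 2 = 10_2 (binary, LSB first: 01)
Double-and-add from P = (0, 5):
  bit 0 = 0: acc unchanged = O
  bit 1 = 1: acc = O + (0, 2) = (0, 2)

2P = (0, 2)


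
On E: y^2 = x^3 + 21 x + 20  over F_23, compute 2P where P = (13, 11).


Doubling: s = (3 x1^2 + a) / (2 y1)
s = (3*13^2 + 21) / (2*11) mod 23 = 1
x3 = s^2 - 2 x1 mod 23 = 1^2 - 2*13 = 21
y3 = s (x1 - x3) - y1 mod 23 = 1 * (13 - 21) - 11 = 4

2P = (21, 4)


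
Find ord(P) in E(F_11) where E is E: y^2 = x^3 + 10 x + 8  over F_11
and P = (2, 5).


Compute successive multiples of P until we hit O:
  1P = (2, 5)
  2P = (7, 6)
  3P = (6, 3)
  4P = (6, 8)
  5P = (7, 5)
  6P = (2, 6)
  7P = O

ord(P) = 7


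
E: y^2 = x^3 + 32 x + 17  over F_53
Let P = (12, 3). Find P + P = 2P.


Doubling: s = (3 x1^2 + a) / (2 y1)
s = (3*12^2 + 32) / (2*3) mod 53 = 42
x3 = s^2 - 2 x1 mod 53 = 42^2 - 2*12 = 44
y3 = s (x1 - x3) - y1 mod 53 = 42 * (12 - 44) - 3 = 31

2P = (44, 31)


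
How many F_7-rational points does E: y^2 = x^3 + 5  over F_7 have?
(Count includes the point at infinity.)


For each x in F_7, count y with y^2 = x^3 + 0 x + 5 mod 7:
  x = 3: RHS = 4, y in [2, 5]  -> 2 point(s)
  x = 5: RHS = 4, y in [2, 5]  -> 2 point(s)
  x = 6: RHS = 4, y in [2, 5]  -> 2 point(s)
Affine points: 6. Add the point at infinity: total = 7.

#E(F_7) = 7


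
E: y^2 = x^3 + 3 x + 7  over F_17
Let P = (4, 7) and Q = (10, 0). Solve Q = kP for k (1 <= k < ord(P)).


Enumerate multiples of P until we hit Q = (10, 0):
  1P = (4, 7)
  2P = (9, 10)
  3P = (3, 14)
  4P = (8, 4)
  5P = (13, 4)
  6P = (2, 15)
  7P = (10, 0)
Match found at i = 7.

k = 7


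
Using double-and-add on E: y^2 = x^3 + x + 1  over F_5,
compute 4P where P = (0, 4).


k = 4 = 100_2 (binary, LSB first: 001)
Double-and-add from P = (0, 4):
  bit 0 = 0: acc unchanged = O
  bit 1 = 0: acc unchanged = O
  bit 2 = 1: acc = O + (3, 1) = (3, 1)

4P = (3, 1)


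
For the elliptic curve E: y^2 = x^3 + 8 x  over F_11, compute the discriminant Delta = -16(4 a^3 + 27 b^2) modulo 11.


4 a^3 + 27 b^2 = 4*8^3 + 27*0^2 = 2048 + 0 = 2048
Delta = -16 * (2048) = -32768
Delta mod 11 = 1

Delta = 1 (mod 11)


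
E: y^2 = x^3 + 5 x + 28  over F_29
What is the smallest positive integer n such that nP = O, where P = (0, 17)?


Compute successive multiples of P until we hit O:
  1P = (0, 17)
  2P = (1, 11)
  3P = (6, 19)
  4P = (7, 0)
  5P = (6, 10)
  6P = (1, 18)
  7P = (0, 12)
  8P = O

ord(P) = 8


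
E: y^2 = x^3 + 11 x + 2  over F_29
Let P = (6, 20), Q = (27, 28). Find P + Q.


P != Q, so use the chord formula.
s = (y2 - y1) / (x2 - x1) = (8) / (21) mod 29 = 28
x3 = s^2 - x1 - x2 mod 29 = 28^2 - 6 - 27 = 26
y3 = s (x1 - x3) - y1 mod 29 = 28 * (6 - 26) - 20 = 0

P + Q = (26, 0)


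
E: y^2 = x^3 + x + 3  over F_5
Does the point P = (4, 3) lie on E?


Check whether y^2 = x^3 + 1 x + 3 (mod 5) for (x, y) = (4, 3).
LHS: y^2 = 3^2 mod 5 = 4
RHS: x^3 + 1 x + 3 = 4^3 + 1*4 + 3 mod 5 = 1
LHS != RHS

No, not on the curve


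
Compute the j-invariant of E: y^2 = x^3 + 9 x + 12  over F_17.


Delta = -16(4 a^3 + 27 b^2) mod 17 = 4
-1728 * (4 a)^3 = -1728 * (4*9)^3 mod 17 = 14
j = 14 * 4^(-1) mod 17 = 12

j = 12 (mod 17)


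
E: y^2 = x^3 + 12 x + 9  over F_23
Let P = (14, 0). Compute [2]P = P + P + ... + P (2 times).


k = 2 = 10_2 (binary, LSB first: 01)
Double-and-add from P = (14, 0):
  bit 0 = 0: acc unchanged = O
  bit 1 = 1: acc = O + O = O

2P = O


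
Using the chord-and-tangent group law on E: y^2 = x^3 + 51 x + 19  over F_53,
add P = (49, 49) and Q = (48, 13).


P != Q, so use the chord formula.
s = (y2 - y1) / (x2 - x1) = (17) / (52) mod 53 = 36
x3 = s^2 - x1 - x2 mod 53 = 36^2 - 49 - 48 = 33
y3 = s (x1 - x3) - y1 mod 53 = 36 * (49 - 33) - 49 = 50

P + Q = (33, 50)


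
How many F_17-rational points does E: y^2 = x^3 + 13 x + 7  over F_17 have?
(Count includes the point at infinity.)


For each x in F_17, count y with y^2 = x^3 + 13 x + 7 mod 17:
  x = 1: RHS = 4, y in [2, 15]  -> 2 point(s)
  x = 4: RHS = 4, y in [2, 15]  -> 2 point(s)
  x = 7: RHS = 16, y in [4, 13]  -> 2 point(s)
  x = 10: RHS = 15, y in [7, 10]  -> 2 point(s)
  x = 11: RHS = 2, y in [6, 11]  -> 2 point(s)
  x = 12: RHS = 4, y in [2, 15]  -> 2 point(s)
  x = 14: RHS = 9, y in [3, 14]  -> 2 point(s)
Affine points: 14. Add the point at infinity: total = 15.

#E(F_17) = 15


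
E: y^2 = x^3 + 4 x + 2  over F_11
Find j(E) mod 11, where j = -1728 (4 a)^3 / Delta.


Delta = -16(4 a^3 + 27 b^2) mod 11 = 6
-1728 * (4 a)^3 = -1728 * (4*4)^3 mod 11 = 7
j = 7 * 6^(-1) mod 11 = 3

j = 3 (mod 11)


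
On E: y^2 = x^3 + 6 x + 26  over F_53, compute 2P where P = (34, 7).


Doubling: s = (3 x1^2 + a) / (2 y1)
s = (3*34^2 + 6) / (2*7) mod 53 = 21
x3 = s^2 - 2 x1 mod 53 = 21^2 - 2*34 = 2
y3 = s (x1 - x3) - y1 mod 53 = 21 * (34 - 2) - 7 = 29

2P = (2, 29)


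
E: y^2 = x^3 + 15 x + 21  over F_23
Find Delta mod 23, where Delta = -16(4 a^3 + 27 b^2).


4 a^3 + 27 b^2 = 4*15^3 + 27*21^2 = 13500 + 11907 = 25407
Delta = -16 * (25407) = -406512
Delta mod 23 = 13

Delta = 13 (mod 23)


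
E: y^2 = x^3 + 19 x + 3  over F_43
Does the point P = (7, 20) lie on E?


Check whether y^2 = x^3 + 19 x + 3 (mod 43) for (x, y) = (7, 20).
LHS: y^2 = 20^2 mod 43 = 13
RHS: x^3 + 19 x + 3 = 7^3 + 19*7 + 3 mod 43 = 6
LHS != RHS

No, not on the curve


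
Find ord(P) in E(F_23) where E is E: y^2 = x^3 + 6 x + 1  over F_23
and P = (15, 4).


Compute successive multiples of P until we hit O:
  1P = (15, 4)
  2P = (9, 18)
  3P = (7, 8)
  4P = (7, 15)
  5P = (9, 5)
  6P = (15, 19)
  7P = O

ord(P) = 7


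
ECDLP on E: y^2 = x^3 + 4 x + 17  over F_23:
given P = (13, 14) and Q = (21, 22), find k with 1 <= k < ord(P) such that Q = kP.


Enumerate multiples of P until we hit Q = (21, 22):
  1P = (13, 14)
  2P = (21, 1)
  3P = (15, 18)
  4P = (22, 14)
  5P = (11, 9)
  6P = (11, 14)
  7P = (22, 9)
  8P = (15, 5)
  9P = (21, 22)
Match found at i = 9.

k = 9


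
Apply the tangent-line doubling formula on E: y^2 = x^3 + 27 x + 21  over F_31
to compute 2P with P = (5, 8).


Doubling: s = (3 x1^2 + a) / (2 y1)
s = (3*5^2 + 27) / (2*8) mod 31 = 18
x3 = s^2 - 2 x1 mod 31 = 18^2 - 2*5 = 4
y3 = s (x1 - x3) - y1 mod 31 = 18 * (5 - 4) - 8 = 10

2P = (4, 10)


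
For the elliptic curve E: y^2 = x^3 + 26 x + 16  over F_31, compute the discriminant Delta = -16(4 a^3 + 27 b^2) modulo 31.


4 a^3 + 27 b^2 = 4*26^3 + 27*16^2 = 70304 + 6912 = 77216
Delta = -16 * (77216) = -1235456
Delta mod 31 = 18

Delta = 18 (mod 31)


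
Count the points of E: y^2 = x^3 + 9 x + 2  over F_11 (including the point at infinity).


For each x in F_11, count y with y^2 = x^3 + 9 x + 2 mod 11:
  x = 1: RHS = 1, y in [1, 10]  -> 2 point(s)
  x = 3: RHS = 1, y in [1, 10]  -> 2 point(s)
  x = 4: RHS = 3, y in [5, 6]  -> 2 point(s)
  x = 7: RHS = 1, y in [1, 10]  -> 2 point(s)
  x = 8: RHS = 3, y in [5, 6]  -> 2 point(s)
  x = 9: RHS = 9, y in [3, 8]  -> 2 point(s)
  x = 10: RHS = 3, y in [5, 6]  -> 2 point(s)
Affine points: 14. Add the point at infinity: total = 15.

#E(F_11) = 15


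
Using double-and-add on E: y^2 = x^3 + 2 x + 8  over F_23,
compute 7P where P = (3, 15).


k = 7 = 111_2 (binary, LSB first: 111)
Double-and-add from P = (3, 15):
  bit 0 = 1: acc = O + (3, 15) = (3, 15)
  bit 1 = 1: acc = (3, 15) + (6, 12) = (15, 20)
  bit 2 = 1: acc = (15, 20) + (13, 0) = (3, 8)

7P = (3, 8)


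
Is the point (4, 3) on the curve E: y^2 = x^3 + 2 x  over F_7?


Check whether y^2 = x^3 + 2 x + 0 (mod 7) for (x, y) = (4, 3).
LHS: y^2 = 3^2 mod 7 = 2
RHS: x^3 + 2 x + 0 = 4^3 + 2*4 + 0 mod 7 = 2
LHS = RHS

Yes, on the curve


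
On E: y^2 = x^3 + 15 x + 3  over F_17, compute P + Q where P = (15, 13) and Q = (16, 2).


P != Q, so use the chord formula.
s = (y2 - y1) / (x2 - x1) = (6) / (1) mod 17 = 6
x3 = s^2 - x1 - x2 mod 17 = 6^2 - 15 - 16 = 5
y3 = s (x1 - x3) - y1 mod 17 = 6 * (15 - 5) - 13 = 13

P + Q = (5, 13)


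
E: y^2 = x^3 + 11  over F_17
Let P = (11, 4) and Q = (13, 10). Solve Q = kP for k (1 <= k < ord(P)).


Enumerate multiples of P until we hit Q = (13, 10):
  1P = (11, 4)
  2P = (3, 2)
  3P = (2, 11)
  4P = (13, 7)
  5P = (8, 9)
  6P = (14, 1)
  7P = (10, 12)
  8P = (9, 14)
  9P = (5, 0)
  10P = (9, 3)
  11P = (10, 5)
  12P = (14, 16)
  13P = (8, 8)
  14P = (13, 10)
Match found at i = 14.

k = 14


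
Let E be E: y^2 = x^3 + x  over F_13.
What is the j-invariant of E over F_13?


Delta = -16(4 a^3 + 27 b^2) mod 13 = 1
-1728 * (4 a)^3 = -1728 * (4*1)^3 mod 13 = 12
j = 12 * 1^(-1) mod 13 = 12

j = 12 (mod 13)


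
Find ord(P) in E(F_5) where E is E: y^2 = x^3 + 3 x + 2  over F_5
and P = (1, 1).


Compute successive multiples of P until we hit O:
  1P = (1, 1)
  2P = (2, 1)
  3P = (2, 4)
  4P = (1, 4)
  5P = O

ord(P) = 5


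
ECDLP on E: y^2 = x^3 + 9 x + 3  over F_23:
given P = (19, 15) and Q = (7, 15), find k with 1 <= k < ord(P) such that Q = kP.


Enumerate multiples of P until we hit Q = (7, 15):
  1P = (19, 15)
  2P = (10, 9)
  3P = (20, 15)
  4P = (7, 8)
  5P = (9, 10)
  6P = (1, 17)
  7P = (5, 9)
  8P = (2, 12)
  9P = (8, 14)
  10P = (0, 16)
  11P = (17, 20)
  12P = (22, 4)
  13P = (21, 0)
  14P = (22, 19)
  15P = (17, 3)
  16P = (0, 7)
  17P = (8, 9)
  18P = (2, 11)
  19P = (5, 14)
  20P = (1, 6)
  21P = (9, 13)
  22P = (7, 15)
Match found at i = 22.

k = 22


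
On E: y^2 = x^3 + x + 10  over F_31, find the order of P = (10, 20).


Compute successive multiples of P until we hit O:
  1P = (10, 20)
  2P = (12, 13)
  3P = (29, 0)
  4P = (12, 18)
  5P = (10, 11)
  6P = O

ord(P) = 6


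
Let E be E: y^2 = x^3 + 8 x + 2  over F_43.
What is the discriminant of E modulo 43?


4 a^3 + 27 b^2 = 4*8^3 + 27*2^2 = 2048 + 108 = 2156
Delta = -16 * (2156) = -34496
Delta mod 43 = 33

Delta = 33 (mod 43)


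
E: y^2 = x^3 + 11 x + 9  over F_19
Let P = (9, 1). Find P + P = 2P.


Doubling: s = (3 x1^2 + a) / (2 y1)
s = (3*9^2 + 11) / (2*1) mod 19 = 13
x3 = s^2 - 2 x1 mod 19 = 13^2 - 2*9 = 18
y3 = s (x1 - x3) - y1 mod 19 = 13 * (9 - 18) - 1 = 15

2P = (18, 15)


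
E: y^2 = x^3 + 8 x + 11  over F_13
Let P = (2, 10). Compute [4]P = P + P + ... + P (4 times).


k = 4 = 100_2 (binary, LSB first: 001)
Double-and-add from P = (2, 10):
  bit 0 = 0: acc unchanged = O
  bit 1 = 0: acc unchanged = O
  bit 2 = 1: acc = O + (2, 3) = (2, 3)

4P = (2, 3)


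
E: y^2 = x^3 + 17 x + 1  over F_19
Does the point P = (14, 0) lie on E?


Check whether y^2 = x^3 + 17 x + 1 (mod 19) for (x, y) = (14, 0).
LHS: y^2 = 0^2 mod 19 = 0
RHS: x^3 + 17 x + 1 = 14^3 + 17*14 + 1 mod 19 = 0
LHS = RHS

Yes, on the curve


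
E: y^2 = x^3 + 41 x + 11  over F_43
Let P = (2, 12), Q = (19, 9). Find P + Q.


P != Q, so use the chord formula.
s = (y2 - y1) / (x2 - x1) = (40) / (17) mod 43 = 15
x3 = s^2 - x1 - x2 mod 43 = 15^2 - 2 - 19 = 32
y3 = s (x1 - x3) - y1 mod 43 = 15 * (2 - 32) - 12 = 11

P + Q = (32, 11)


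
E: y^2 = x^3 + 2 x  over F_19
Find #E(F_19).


For each x in F_19, count y with y^2 = x^3 + 2 x + 0 mod 19:
  x = 0: RHS = 0, y in [0]  -> 1 point(s)
  x = 6: RHS = 0, y in [0]  -> 1 point(s)
  x = 9: RHS = 6, y in [5, 14]  -> 2 point(s)
  x = 11: RHS = 4, y in [2, 17]  -> 2 point(s)
  x = 12: RHS = 4, y in [2, 17]  -> 2 point(s)
  x = 13: RHS = 0, y in [0]  -> 1 point(s)
  x = 14: RHS = 17, y in [6, 13]  -> 2 point(s)
  x = 15: RHS = 4, y in [2, 17]  -> 2 point(s)
  x = 16: RHS = 5, y in [9, 10]  -> 2 point(s)
  x = 17: RHS = 7, y in [8, 11]  -> 2 point(s)
  x = 18: RHS = 16, y in [4, 15]  -> 2 point(s)
Affine points: 19. Add the point at infinity: total = 20.

#E(F_19) = 20


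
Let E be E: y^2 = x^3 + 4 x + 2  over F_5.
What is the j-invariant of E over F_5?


Delta = -16(4 a^3 + 27 b^2) mod 5 = 1
-1728 * (4 a)^3 = -1728 * (4*4)^3 mod 5 = 2
j = 2 * 1^(-1) mod 5 = 2

j = 2 (mod 5)


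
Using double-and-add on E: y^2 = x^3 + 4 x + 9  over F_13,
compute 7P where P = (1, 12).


k = 7 = 111_2 (binary, LSB first: 111)
Double-and-add from P = (1, 12):
  bit 0 = 1: acc = O + (1, 12) = (1, 12)
  bit 1 = 1: acc = (1, 12) + (7, 9) = (2, 8)
  bit 2 = 1: acc = (2, 8) + (0, 10) = (12, 2)

7P = (12, 2)


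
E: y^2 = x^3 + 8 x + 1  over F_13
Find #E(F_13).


For each x in F_13, count y with y^2 = x^3 + 8 x + 1 mod 13:
  x = 0: RHS = 1, y in [1, 12]  -> 2 point(s)
  x = 1: RHS = 10, y in [6, 7]  -> 2 point(s)
  x = 2: RHS = 12, y in [5, 8]  -> 2 point(s)
  x = 3: RHS = 0, y in [0]  -> 1 point(s)
  x = 5: RHS = 10, y in [6, 7]  -> 2 point(s)
  x = 7: RHS = 10, y in [6, 7]  -> 2 point(s)
  x = 9: RHS = 9, y in [3, 10]  -> 2 point(s)
  x = 11: RHS = 3, y in [4, 9]  -> 2 point(s)
Affine points: 15. Add the point at infinity: total = 16.

#E(F_13) = 16


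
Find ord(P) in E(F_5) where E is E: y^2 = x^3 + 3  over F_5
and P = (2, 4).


Compute successive multiples of P until we hit O:
  1P = (2, 4)
  2P = (2, 1)
  3P = O

ord(P) = 3


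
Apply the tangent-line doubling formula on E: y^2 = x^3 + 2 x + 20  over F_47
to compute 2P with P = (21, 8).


Doubling: s = (3 x1^2 + a) / (2 y1)
s = (3*21^2 + 2) / (2*8) mod 47 = 27
x3 = s^2 - 2 x1 mod 47 = 27^2 - 2*21 = 29
y3 = s (x1 - x3) - y1 mod 47 = 27 * (21 - 29) - 8 = 11

2P = (29, 11)


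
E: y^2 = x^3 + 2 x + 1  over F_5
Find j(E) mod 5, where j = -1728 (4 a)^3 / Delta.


Delta = -16(4 a^3 + 27 b^2) mod 5 = 1
-1728 * (4 a)^3 = -1728 * (4*2)^3 mod 5 = 4
j = 4 * 1^(-1) mod 5 = 4

j = 4 (mod 5)


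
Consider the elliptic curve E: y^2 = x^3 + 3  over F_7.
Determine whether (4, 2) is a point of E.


Check whether y^2 = x^3 + 0 x + 3 (mod 7) for (x, y) = (4, 2).
LHS: y^2 = 2^2 mod 7 = 4
RHS: x^3 + 0 x + 3 = 4^3 + 0*4 + 3 mod 7 = 4
LHS = RHS

Yes, on the curve


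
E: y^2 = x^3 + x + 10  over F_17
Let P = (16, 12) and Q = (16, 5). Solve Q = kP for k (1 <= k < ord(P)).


Enumerate multiples of P until we hit Q = (16, 5):
  1P = (16, 12)
  2P = (11, 3)
  3P = (15, 0)
  4P = (11, 14)
  5P = (16, 5)
Match found at i = 5.

k = 5


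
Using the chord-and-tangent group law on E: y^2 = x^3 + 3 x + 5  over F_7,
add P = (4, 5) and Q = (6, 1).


P != Q, so use the chord formula.
s = (y2 - y1) / (x2 - x1) = (3) / (2) mod 7 = 5
x3 = s^2 - x1 - x2 mod 7 = 5^2 - 4 - 6 = 1
y3 = s (x1 - x3) - y1 mod 7 = 5 * (4 - 1) - 5 = 3

P + Q = (1, 3)


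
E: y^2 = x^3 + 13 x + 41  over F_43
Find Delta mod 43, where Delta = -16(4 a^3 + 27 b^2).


4 a^3 + 27 b^2 = 4*13^3 + 27*41^2 = 8788 + 45387 = 54175
Delta = -16 * (54175) = -866800
Delta mod 43 = 37

Delta = 37 (mod 43)


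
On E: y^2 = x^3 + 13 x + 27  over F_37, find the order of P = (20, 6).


Compute successive multiples of P until we hit O:
  1P = (20, 6)
  2P = (18, 5)
  3P = (27, 9)
  4P = (0, 29)
  5P = (26, 12)
  6P = (29, 22)
  7P = (14, 17)
  8P = (30, 0)
  ... (continuing to 16P)
  16P = O

ord(P) = 16


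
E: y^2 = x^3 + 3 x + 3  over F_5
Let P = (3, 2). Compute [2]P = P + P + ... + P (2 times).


k = 2 = 10_2 (binary, LSB first: 01)
Double-and-add from P = (3, 2):
  bit 0 = 0: acc unchanged = O
  bit 1 = 1: acc = O + (4, 3) = (4, 3)

2P = (4, 3)


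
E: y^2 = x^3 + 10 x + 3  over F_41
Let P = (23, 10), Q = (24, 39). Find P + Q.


P != Q, so use the chord formula.
s = (y2 - y1) / (x2 - x1) = (29) / (1) mod 41 = 29
x3 = s^2 - x1 - x2 mod 41 = 29^2 - 23 - 24 = 15
y3 = s (x1 - x3) - y1 mod 41 = 29 * (23 - 15) - 10 = 17

P + Q = (15, 17)


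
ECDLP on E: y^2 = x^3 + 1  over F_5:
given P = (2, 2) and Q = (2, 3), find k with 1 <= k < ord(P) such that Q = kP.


Enumerate multiples of P until we hit Q = (2, 3):
  1P = (2, 2)
  2P = (0, 4)
  3P = (4, 0)
  4P = (0, 1)
  5P = (2, 3)
Match found at i = 5.

k = 5


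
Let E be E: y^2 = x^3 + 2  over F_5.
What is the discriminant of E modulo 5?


4 a^3 + 27 b^2 = 4*0^3 + 27*2^2 = 0 + 108 = 108
Delta = -16 * (108) = -1728
Delta mod 5 = 2

Delta = 2 (mod 5)


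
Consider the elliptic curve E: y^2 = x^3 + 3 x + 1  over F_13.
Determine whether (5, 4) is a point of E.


Check whether y^2 = x^3 + 3 x + 1 (mod 13) for (x, y) = (5, 4).
LHS: y^2 = 4^2 mod 13 = 3
RHS: x^3 + 3 x + 1 = 5^3 + 3*5 + 1 mod 13 = 11
LHS != RHS

No, not on the curve


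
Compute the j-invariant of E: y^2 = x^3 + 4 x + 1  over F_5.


Delta = -16(4 a^3 + 27 b^2) mod 5 = 2
-1728 * (4 a)^3 = -1728 * (4*4)^3 mod 5 = 2
j = 2 * 2^(-1) mod 5 = 1

j = 1 (mod 5)


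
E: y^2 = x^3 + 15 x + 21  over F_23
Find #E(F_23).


For each x in F_23, count y with y^2 = x^3 + 15 x + 21 mod 23:
  x = 2: RHS = 13, y in [6, 17]  -> 2 point(s)
  x = 3: RHS = 1, y in [1, 22]  -> 2 point(s)
  x = 7: RHS = 9, y in [3, 20]  -> 2 point(s)
  x = 8: RHS = 9, y in [3, 20]  -> 2 point(s)
  x = 14: RHS = 8, y in [10, 13]  -> 2 point(s)
  x = 19: RHS = 12, y in [9, 14]  -> 2 point(s)
  x = 20: RHS = 18, y in [8, 15]  -> 2 point(s)
  x = 21: RHS = 6, y in [11, 12]  -> 2 point(s)
Affine points: 16. Add the point at infinity: total = 17.

#E(F_23) = 17


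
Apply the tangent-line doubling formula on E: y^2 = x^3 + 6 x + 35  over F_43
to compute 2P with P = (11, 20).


Doubling: s = (3 x1^2 + a) / (2 y1)
s = (3*11^2 + 6) / (2*20) mod 43 = 6
x3 = s^2 - 2 x1 mod 43 = 6^2 - 2*11 = 14
y3 = s (x1 - x3) - y1 mod 43 = 6 * (11 - 14) - 20 = 5

2P = (14, 5)


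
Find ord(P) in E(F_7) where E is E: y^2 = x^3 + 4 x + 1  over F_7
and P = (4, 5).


Compute successive multiples of P until we hit O:
  1P = (4, 5)
  2P = (0, 6)
  3P = (0, 1)
  4P = (4, 2)
  5P = O

ord(P) = 5


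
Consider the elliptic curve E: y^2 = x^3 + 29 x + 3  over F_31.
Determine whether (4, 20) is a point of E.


Check whether y^2 = x^3 + 29 x + 3 (mod 31) for (x, y) = (4, 20).
LHS: y^2 = 20^2 mod 31 = 28
RHS: x^3 + 29 x + 3 = 4^3 + 29*4 + 3 mod 31 = 28
LHS = RHS

Yes, on the curve


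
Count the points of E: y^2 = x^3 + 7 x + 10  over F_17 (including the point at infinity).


For each x in F_17, count y with y^2 = x^3 + 7 x + 10 mod 17:
  x = 1: RHS = 1, y in [1, 16]  -> 2 point(s)
  x = 2: RHS = 15, y in [7, 10]  -> 2 point(s)
  x = 4: RHS = 0, y in [0]  -> 1 point(s)
  x = 5: RHS = 0, y in [0]  -> 1 point(s)
  x = 6: RHS = 13, y in [8, 9]  -> 2 point(s)
  x = 8: RHS = 0, y in [0]  -> 1 point(s)
  x = 10: RHS = 9, y in [3, 14]  -> 2 point(s)
  x = 14: RHS = 13, y in [8, 9]  -> 2 point(s)
  x = 16: RHS = 2, y in [6, 11]  -> 2 point(s)
Affine points: 15. Add the point at infinity: total = 16.

#E(F_17) = 16


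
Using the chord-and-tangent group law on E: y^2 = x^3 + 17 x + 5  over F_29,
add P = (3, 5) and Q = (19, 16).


P != Q, so use the chord formula.
s = (y2 - y1) / (x2 - x1) = (11) / (16) mod 29 = 17
x3 = s^2 - x1 - x2 mod 29 = 17^2 - 3 - 19 = 6
y3 = s (x1 - x3) - y1 mod 29 = 17 * (3 - 6) - 5 = 2

P + Q = (6, 2)


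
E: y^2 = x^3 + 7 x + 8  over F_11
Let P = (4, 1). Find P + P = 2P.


Doubling: s = (3 x1^2 + a) / (2 y1)
s = (3*4^2 + 7) / (2*1) mod 11 = 0
x3 = s^2 - 2 x1 mod 11 = 0^2 - 2*4 = 3
y3 = s (x1 - x3) - y1 mod 11 = 0 * (4 - 3) - 1 = 10

2P = (3, 10)


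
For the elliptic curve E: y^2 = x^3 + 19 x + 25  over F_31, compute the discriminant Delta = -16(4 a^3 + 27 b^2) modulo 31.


4 a^3 + 27 b^2 = 4*19^3 + 27*25^2 = 27436 + 16875 = 44311
Delta = -16 * (44311) = -708976
Delta mod 31 = 25

Delta = 25 (mod 31)


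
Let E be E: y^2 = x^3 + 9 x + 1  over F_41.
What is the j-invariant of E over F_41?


Delta = -16(4 a^3 + 27 b^2) mod 41 = 21
-1728 * (4 a)^3 = -1728 * (4*9)^3 mod 41 = 12
j = 12 * 21^(-1) mod 41 = 24

j = 24 (mod 41)


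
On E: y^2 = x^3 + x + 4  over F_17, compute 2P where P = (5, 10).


k = 2 = 10_2 (binary, LSB first: 01)
Double-and-add from P = (5, 10):
  bit 0 = 0: acc unchanged = O
  bit 1 = 1: acc = O + (16, 6) = (16, 6)

2P = (16, 6)


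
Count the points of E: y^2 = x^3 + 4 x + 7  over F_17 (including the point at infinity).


For each x in F_17, count y with y^2 = x^3 + 4 x + 7 mod 17:
  x = 4: RHS = 2, y in [6, 11]  -> 2 point(s)
  x = 5: RHS = 16, y in [4, 13]  -> 2 point(s)
  x = 6: RHS = 9, y in [3, 14]  -> 2 point(s)
  x = 7: RHS = 4, y in [2, 15]  -> 2 point(s)
  x = 12: RHS = 15, y in [7, 10]  -> 2 point(s)
  x = 14: RHS = 2, y in [6, 11]  -> 2 point(s)
  x = 15: RHS = 8, y in [5, 12]  -> 2 point(s)
  x = 16: RHS = 2, y in [6, 11]  -> 2 point(s)
Affine points: 16. Add the point at infinity: total = 17.

#E(F_17) = 17


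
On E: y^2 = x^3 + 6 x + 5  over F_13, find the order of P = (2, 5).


Compute successive multiples of P until we hit O:
  1P = (2, 5)
  2P = (6, 6)
  3P = (1, 5)
  4P = (10, 8)
  5P = (5, 2)
  6P = (7, 0)
  7P = (5, 11)
  8P = (10, 5)
  ... (continuing to 12P)
  12P = O

ord(P) = 12


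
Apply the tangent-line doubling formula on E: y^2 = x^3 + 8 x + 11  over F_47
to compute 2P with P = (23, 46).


Doubling: s = (3 x1^2 + a) / (2 y1)
s = (3*23^2 + 8) / (2*46) mod 47 = 25
x3 = s^2 - 2 x1 mod 47 = 25^2 - 2*23 = 15
y3 = s (x1 - x3) - y1 mod 47 = 25 * (23 - 15) - 46 = 13

2P = (15, 13)


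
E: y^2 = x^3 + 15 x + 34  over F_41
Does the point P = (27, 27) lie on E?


Check whether y^2 = x^3 + 15 x + 34 (mod 41) for (x, y) = (27, 27).
LHS: y^2 = 27^2 mod 41 = 32
RHS: x^3 + 15 x + 34 = 27^3 + 15*27 + 34 mod 41 = 32
LHS = RHS

Yes, on the curve


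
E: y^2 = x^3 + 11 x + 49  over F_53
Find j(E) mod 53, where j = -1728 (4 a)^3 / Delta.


Delta = -16(4 a^3 + 27 b^2) mod 53 = 18
-1728 * (4 a)^3 = -1728 * (4*11)^3 mod 53 = 8
j = 8 * 18^(-1) mod 53 = 24

j = 24 (mod 53)


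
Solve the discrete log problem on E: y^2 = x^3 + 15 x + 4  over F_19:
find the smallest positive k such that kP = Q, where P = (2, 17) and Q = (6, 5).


Enumerate multiples of P until we hit Q = (6, 5):
  1P = (2, 17)
  2P = (0, 17)
  3P = (17, 2)
  4P = (1, 1)
  5P = (6, 14)
  6P = (8, 16)
  7P = (18, 11)
  8P = (3, 0)
  9P = (18, 8)
  10P = (8, 3)
  11P = (6, 5)
Match found at i = 11.

k = 11


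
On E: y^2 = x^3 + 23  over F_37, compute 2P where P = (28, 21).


k = 2 = 10_2 (binary, LSB first: 01)
Double-and-add from P = (28, 21):
  bit 0 = 0: acc unchanged = O
  bit 1 = 1: acc = O + (9, 7) = (9, 7)

2P = (9, 7)


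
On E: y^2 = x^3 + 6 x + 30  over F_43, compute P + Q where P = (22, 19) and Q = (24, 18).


P != Q, so use the chord formula.
s = (y2 - y1) / (x2 - x1) = (42) / (2) mod 43 = 21
x3 = s^2 - x1 - x2 mod 43 = 21^2 - 22 - 24 = 8
y3 = s (x1 - x3) - y1 mod 43 = 21 * (22 - 8) - 19 = 17

P + Q = (8, 17)


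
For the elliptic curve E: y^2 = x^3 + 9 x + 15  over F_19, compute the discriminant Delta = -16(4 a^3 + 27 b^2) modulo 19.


4 a^3 + 27 b^2 = 4*9^3 + 27*15^2 = 2916 + 6075 = 8991
Delta = -16 * (8991) = -143856
Delta mod 19 = 12

Delta = 12 (mod 19)


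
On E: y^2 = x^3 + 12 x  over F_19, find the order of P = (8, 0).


Compute successive multiples of P until we hit O:
  1P = (8, 0)
  2P = O

ord(P) = 2


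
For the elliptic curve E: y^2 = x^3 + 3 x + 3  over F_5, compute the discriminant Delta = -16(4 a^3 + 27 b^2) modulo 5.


4 a^3 + 27 b^2 = 4*3^3 + 27*3^2 = 108 + 243 = 351
Delta = -16 * (351) = -5616
Delta mod 5 = 4

Delta = 4 (mod 5)


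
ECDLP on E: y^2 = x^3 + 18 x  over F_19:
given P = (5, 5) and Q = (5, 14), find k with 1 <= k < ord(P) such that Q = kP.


Enumerate multiples of P until we hit Q = (5, 14):
  1P = (5, 5)
  2P = (6, 18)
  3P = (6, 1)
  4P = (5, 14)
Match found at i = 4.

k = 4


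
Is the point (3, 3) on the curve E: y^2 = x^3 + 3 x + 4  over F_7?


Check whether y^2 = x^3 + 3 x + 4 (mod 7) for (x, y) = (3, 3).
LHS: y^2 = 3^2 mod 7 = 2
RHS: x^3 + 3 x + 4 = 3^3 + 3*3 + 4 mod 7 = 5
LHS != RHS

No, not on the curve


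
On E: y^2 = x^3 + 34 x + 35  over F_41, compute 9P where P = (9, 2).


k = 9 = 1001_2 (binary, LSB first: 1001)
Double-and-add from P = (9, 2):
  bit 0 = 1: acc = O + (9, 2) = (9, 2)
  bit 1 = 0: acc unchanged = (9, 2)
  bit 2 = 0: acc unchanged = (9, 2)
  bit 3 = 1: acc = (9, 2) + (7, 40) = (17, 27)

9P = (17, 27)


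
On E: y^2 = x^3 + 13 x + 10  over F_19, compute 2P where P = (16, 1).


Doubling: s = (3 x1^2 + a) / (2 y1)
s = (3*16^2 + 13) / (2*1) mod 19 = 1
x3 = s^2 - 2 x1 mod 19 = 1^2 - 2*16 = 7
y3 = s (x1 - x3) - y1 mod 19 = 1 * (16 - 7) - 1 = 8

2P = (7, 8)


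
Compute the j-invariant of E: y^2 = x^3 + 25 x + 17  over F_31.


Delta = -16(4 a^3 + 27 b^2) mod 31 = 18
-1728 * (4 a)^3 = -1728 * (4*25)^3 mod 31 = 16
j = 16 * 18^(-1) mod 31 = 25

j = 25 (mod 31)


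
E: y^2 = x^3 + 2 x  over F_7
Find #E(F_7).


For each x in F_7, count y with y^2 = x^3 + 2 x + 0 mod 7:
  x = 0: RHS = 0, y in [0]  -> 1 point(s)
  x = 4: RHS = 2, y in [3, 4]  -> 2 point(s)
  x = 5: RHS = 2, y in [3, 4]  -> 2 point(s)
  x = 6: RHS = 4, y in [2, 5]  -> 2 point(s)
Affine points: 7. Add the point at infinity: total = 8.

#E(F_7) = 8


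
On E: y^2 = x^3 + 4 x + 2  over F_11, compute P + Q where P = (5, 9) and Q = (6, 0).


P != Q, so use the chord formula.
s = (y2 - y1) / (x2 - x1) = (2) / (1) mod 11 = 2
x3 = s^2 - x1 - x2 mod 11 = 2^2 - 5 - 6 = 4
y3 = s (x1 - x3) - y1 mod 11 = 2 * (5 - 4) - 9 = 4

P + Q = (4, 4)


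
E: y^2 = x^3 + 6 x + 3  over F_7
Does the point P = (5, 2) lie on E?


Check whether y^2 = x^3 + 6 x + 3 (mod 7) for (x, y) = (5, 2).
LHS: y^2 = 2^2 mod 7 = 4
RHS: x^3 + 6 x + 3 = 5^3 + 6*5 + 3 mod 7 = 4
LHS = RHS

Yes, on the curve


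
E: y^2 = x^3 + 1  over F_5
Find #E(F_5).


For each x in F_5, count y with y^2 = x^3 + 0 x + 1 mod 5:
  x = 0: RHS = 1, y in [1, 4]  -> 2 point(s)
  x = 2: RHS = 4, y in [2, 3]  -> 2 point(s)
  x = 4: RHS = 0, y in [0]  -> 1 point(s)
Affine points: 5. Add the point at infinity: total = 6.

#E(F_5) = 6


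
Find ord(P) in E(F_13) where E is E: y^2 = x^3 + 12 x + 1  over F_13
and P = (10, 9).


Compute successive multiples of P until we hit O:
  1P = (10, 9)
  2P = (6, 4)
  3P = (1, 12)
  4P = (5, 11)
  5P = (7, 8)
  6P = (12, 12)
  7P = (3, 8)
  8P = (4, 3)
  ... (continuing to 19P)
  19P = O

ord(P) = 19


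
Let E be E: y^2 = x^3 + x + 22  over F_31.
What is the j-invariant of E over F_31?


Delta = -16(4 a^3 + 27 b^2) mod 31 = 5
-1728 * (4 a)^3 = -1728 * (4*1)^3 mod 31 = 16
j = 16 * 5^(-1) mod 31 = 28

j = 28 (mod 31)


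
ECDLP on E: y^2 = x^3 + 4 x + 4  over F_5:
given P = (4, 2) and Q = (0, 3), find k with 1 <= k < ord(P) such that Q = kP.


Enumerate multiples of P until we hit Q = (0, 3):
  1P = (4, 2)
  2P = (1, 2)
  3P = (0, 3)
Match found at i = 3.

k = 3


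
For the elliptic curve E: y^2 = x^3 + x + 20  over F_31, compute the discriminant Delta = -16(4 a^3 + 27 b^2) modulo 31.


4 a^3 + 27 b^2 = 4*1^3 + 27*20^2 = 4 + 10800 = 10804
Delta = -16 * (10804) = -172864
Delta mod 31 = 23

Delta = 23 (mod 31)


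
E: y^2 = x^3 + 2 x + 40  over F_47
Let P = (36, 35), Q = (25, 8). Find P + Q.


P != Q, so use the chord formula.
s = (y2 - y1) / (x2 - x1) = (20) / (36) mod 47 = 11
x3 = s^2 - x1 - x2 mod 47 = 11^2 - 36 - 25 = 13
y3 = s (x1 - x3) - y1 mod 47 = 11 * (36 - 13) - 35 = 30

P + Q = (13, 30)


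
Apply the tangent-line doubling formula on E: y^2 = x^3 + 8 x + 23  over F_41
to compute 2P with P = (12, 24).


Doubling: s = (3 x1^2 + a) / (2 y1)
s = (3*12^2 + 8) / (2*24) mod 41 = 16
x3 = s^2 - 2 x1 mod 41 = 16^2 - 2*12 = 27
y3 = s (x1 - x3) - y1 mod 41 = 16 * (12 - 27) - 24 = 23

2P = (27, 23)


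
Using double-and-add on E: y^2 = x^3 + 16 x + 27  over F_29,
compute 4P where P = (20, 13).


k = 4 = 100_2 (binary, LSB first: 001)
Double-and-add from P = (20, 13):
  bit 0 = 0: acc unchanged = O
  bit 1 = 0: acc unchanged = O
  bit 2 = 1: acc = O + (21, 5) = (21, 5)

4P = (21, 5)


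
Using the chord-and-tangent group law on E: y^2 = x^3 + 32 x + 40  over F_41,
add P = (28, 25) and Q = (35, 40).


P != Q, so use the chord formula.
s = (y2 - y1) / (x2 - x1) = (15) / (7) mod 41 = 8
x3 = s^2 - x1 - x2 mod 41 = 8^2 - 28 - 35 = 1
y3 = s (x1 - x3) - y1 mod 41 = 8 * (28 - 1) - 25 = 27

P + Q = (1, 27)


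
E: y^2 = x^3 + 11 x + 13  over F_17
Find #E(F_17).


For each x in F_17, count y with y^2 = x^3 + 11 x + 13 mod 17:
  x = 0: RHS = 13, y in [8, 9]  -> 2 point(s)
  x = 1: RHS = 8, y in [5, 12]  -> 2 point(s)
  x = 2: RHS = 9, y in [3, 14]  -> 2 point(s)
  x = 4: RHS = 2, y in [6, 11]  -> 2 point(s)
  x = 7: RHS = 8, y in [5, 12]  -> 2 point(s)
  x = 8: RHS = 1, y in [1, 16]  -> 2 point(s)
  x = 9: RHS = 8, y in [5, 12]  -> 2 point(s)
  x = 10: RHS = 1, y in [1, 16]  -> 2 point(s)
  x = 14: RHS = 4, y in [2, 15]  -> 2 point(s)
  x = 15: RHS = 0, y in [0]  -> 1 point(s)
  x = 16: RHS = 1, y in [1, 16]  -> 2 point(s)
Affine points: 21. Add the point at infinity: total = 22.

#E(F_17) = 22


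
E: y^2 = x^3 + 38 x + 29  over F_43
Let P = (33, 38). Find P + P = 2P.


Doubling: s = (3 x1^2 + a) / (2 y1)
s = (3*33^2 + 38) / (2*38) mod 43 = 35
x3 = s^2 - 2 x1 mod 43 = 35^2 - 2*33 = 41
y3 = s (x1 - x3) - y1 mod 43 = 35 * (33 - 41) - 38 = 26

2P = (41, 26)


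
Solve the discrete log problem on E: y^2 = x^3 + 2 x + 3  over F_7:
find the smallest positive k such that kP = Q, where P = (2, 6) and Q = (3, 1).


Enumerate multiples of P until we hit Q = (3, 1):
  1P = (2, 6)
  2P = (3, 1)
Match found at i = 2.

k = 2


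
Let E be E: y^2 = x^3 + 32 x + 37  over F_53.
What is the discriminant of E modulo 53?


4 a^3 + 27 b^2 = 4*32^3 + 27*37^2 = 131072 + 36963 = 168035
Delta = -16 * (168035) = -2688560
Delta mod 53 = 24

Delta = 24 (mod 53)


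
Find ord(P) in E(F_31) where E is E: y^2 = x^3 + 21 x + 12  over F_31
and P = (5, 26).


Compute successive multiples of P until we hit O:
  1P = (5, 26)
  2P = (9, 0)
  3P = (5, 5)
  4P = O

ord(P) = 4


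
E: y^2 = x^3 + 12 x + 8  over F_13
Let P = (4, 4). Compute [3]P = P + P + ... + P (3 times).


k = 3 = 11_2 (binary, LSB first: 11)
Double-and-add from P = (4, 4):
  bit 0 = 1: acc = O + (4, 4) = (4, 4)
  bit 1 = 1: acc = (4, 4) + (6, 7) = (2, 12)

3P = (2, 12)


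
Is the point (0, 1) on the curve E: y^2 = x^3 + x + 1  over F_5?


Check whether y^2 = x^3 + 1 x + 1 (mod 5) for (x, y) = (0, 1).
LHS: y^2 = 1^2 mod 5 = 1
RHS: x^3 + 1 x + 1 = 0^3 + 1*0 + 1 mod 5 = 1
LHS = RHS

Yes, on the curve


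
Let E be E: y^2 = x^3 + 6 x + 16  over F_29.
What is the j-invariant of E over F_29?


Delta = -16(4 a^3 + 27 b^2) mod 29 = 23
-1728 * (4 a)^3 = -1728 * (4*6)^3 mod 29 = 8
j = 8 * 23^(-1) mod 29 = 18

j = 18 (mod 29)


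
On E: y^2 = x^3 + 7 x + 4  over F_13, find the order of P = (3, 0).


Compute successive multiples of P until we hit O:
  1P = (3, 0)
  2P = O

ord(P) = 2


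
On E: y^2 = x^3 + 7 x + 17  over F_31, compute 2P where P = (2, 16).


Doubling: s = (3 x1^2 + a) / (2 y1)
s = (3*2^2 + 7) / (2*16) mod 31 = 19
x3 = s^2 - 2 x1 mod 31 = 19^2 - 2*2 = 16
y3 = s (x1 - x3) - y1 mod 31 = 19 * (2 - 16) - 16 = 28

2P = (16, 28)


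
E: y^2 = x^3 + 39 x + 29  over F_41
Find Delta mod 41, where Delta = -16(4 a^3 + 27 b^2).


4 a^3 + 27 b^2 = 4*39^3 + 27*29^2 = 237276 + 22707 = 259983
Delta = -16 * (259983) = -4159728
Delta mod 41 = 9

Delta = 9 (mod 41)


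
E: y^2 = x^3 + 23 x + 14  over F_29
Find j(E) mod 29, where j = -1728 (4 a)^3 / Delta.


Delta = -16(4 a^3 + 27 b^2) mod 29 = 28
-1728 * (4 a)^3 = -1728 * (4*23)^3 mod 29 = 21
j = 21 * 28^(-1) mod 29 = 8

j = 8 (mod 29)
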